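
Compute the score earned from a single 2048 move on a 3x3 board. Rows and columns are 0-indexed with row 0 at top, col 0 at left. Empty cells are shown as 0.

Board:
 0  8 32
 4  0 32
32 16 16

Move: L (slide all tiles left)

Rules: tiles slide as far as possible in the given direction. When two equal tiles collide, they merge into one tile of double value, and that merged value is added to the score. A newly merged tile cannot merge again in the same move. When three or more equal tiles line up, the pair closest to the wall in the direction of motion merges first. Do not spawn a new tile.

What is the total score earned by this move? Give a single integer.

Slide left:
row 0: [0, 8, 32] -> [8, 32, 0]  score +0 (running 0)
row 1: [4, 0, 32] -> [4, 32, 0]  score +0 (running 0)
row 2: [32, 16, 16] -> [32, 32, 0]  score +32 (running 32)
Board after move:
 8 32  0
 4 32  0
32 32  0

Answer: 32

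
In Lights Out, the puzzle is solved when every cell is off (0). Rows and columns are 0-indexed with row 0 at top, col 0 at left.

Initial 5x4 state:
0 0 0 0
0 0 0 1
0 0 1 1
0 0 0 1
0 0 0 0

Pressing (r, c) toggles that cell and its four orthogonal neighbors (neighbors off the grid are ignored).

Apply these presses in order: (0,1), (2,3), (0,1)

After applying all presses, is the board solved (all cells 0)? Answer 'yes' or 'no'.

Answer: yes

Derivation:
After press 1 at (0,1):
1 1 1 0
0 1 0 1
0 0 1 1
0 0 0 1
0 0 0 0

After press 2 at (2,3):
1 1 1 0
0 1 0 0
0 0 0 0
0 0 0 0
0 0 0 0

After press 3 at (0,1):
0 0 0 0
0 0 0 0
0 0 0 0
0 0 0 0
0 0 0 0

Lights still on: 0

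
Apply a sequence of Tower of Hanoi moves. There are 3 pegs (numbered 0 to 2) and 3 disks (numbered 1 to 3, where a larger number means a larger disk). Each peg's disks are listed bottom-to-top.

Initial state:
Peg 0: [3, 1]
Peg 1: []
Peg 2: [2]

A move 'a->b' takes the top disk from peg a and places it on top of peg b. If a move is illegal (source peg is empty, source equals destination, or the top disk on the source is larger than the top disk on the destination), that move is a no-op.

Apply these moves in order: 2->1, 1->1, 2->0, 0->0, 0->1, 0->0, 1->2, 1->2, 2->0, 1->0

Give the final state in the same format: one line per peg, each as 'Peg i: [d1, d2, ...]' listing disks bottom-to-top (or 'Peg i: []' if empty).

Answer: Peg 0: [3, 1]
Peg 1: [2]
Peg 2: []

Derivation:
After move 1 (2->1):
Peg 0: [3, 1]
Peg 1: [2]
Peg 2: []

After move 2 (1->1):
Peg 0: [3, 1]
Peg 1: [2]
Peg 2: []

After move 3 (2->0):
Peg 0: [3, 1]
Peg 1: [2]
Peg 2: []

After move 4 (0->0):
Peg 0: [3, 1]
Peg 1: [2]
Peg 2: []

After move 5 (0->1):
Peg 0: [3]
Peg 1: [2, 1]
Peg 2: []

After move 6 (0->0):
Peg 0: [3]
Peg 1: [2, 1]
Peg 2: []

After move 7 (1->2):
Peg 0: [3]
Peg 1: [2]
Peg 2: [1]

After move 8 (1->2):
Peg 0: [3]
Peg 1: [2]
Peg 2: [1]

After move 9 (2->0):
Peg 0: [3, 1]
Peg 1: [2]
Peg 2: []

After move 10 (1->0):
Peg 0: [3, 1]
Peg 1: [2]
Peg 2: []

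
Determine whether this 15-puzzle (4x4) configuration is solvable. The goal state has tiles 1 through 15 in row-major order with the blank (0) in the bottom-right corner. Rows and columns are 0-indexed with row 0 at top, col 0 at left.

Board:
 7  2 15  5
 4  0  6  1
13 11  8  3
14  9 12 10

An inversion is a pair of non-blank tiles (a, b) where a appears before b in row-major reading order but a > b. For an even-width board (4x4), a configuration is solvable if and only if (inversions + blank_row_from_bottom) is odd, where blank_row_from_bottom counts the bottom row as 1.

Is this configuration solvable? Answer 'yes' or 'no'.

Inversions: 41
Blank is in row 1 (0-indexed from top), which is row 3 counting from the bottom (bottom = 1).
41 + 3 = 44, which is even, so the puzzle is not solvable.

Answer: no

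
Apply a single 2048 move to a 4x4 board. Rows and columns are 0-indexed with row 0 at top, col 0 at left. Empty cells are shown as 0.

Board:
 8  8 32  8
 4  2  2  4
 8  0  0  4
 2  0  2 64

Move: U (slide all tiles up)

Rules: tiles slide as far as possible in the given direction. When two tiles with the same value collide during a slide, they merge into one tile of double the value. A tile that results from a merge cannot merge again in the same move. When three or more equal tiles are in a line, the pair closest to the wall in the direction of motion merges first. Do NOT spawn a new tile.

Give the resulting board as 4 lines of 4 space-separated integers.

Slide up:
col 0: [8, 4, 8, 2] -> [8, 4, 8, 2]
col 1: [8, 2, 0, 0] -> [8, 2, 0, 0]
col 2: [32, 2, 0, 2] -> [32, 4, 0, 0]
col 3: [8, 4, 4, 64] -> [8, 8, 64, 0]

Answer:  8  8 32  8
 4  2  4  8
 8  0  0 64
 2  0  0  0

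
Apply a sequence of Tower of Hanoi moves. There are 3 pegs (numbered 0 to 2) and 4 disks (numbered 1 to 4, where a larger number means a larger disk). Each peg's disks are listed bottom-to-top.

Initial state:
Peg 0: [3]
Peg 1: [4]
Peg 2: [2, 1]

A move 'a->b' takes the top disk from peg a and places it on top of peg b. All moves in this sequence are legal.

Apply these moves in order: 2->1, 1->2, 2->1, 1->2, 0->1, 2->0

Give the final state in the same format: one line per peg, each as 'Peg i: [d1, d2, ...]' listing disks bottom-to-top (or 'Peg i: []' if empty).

Answer: Peg 0: [1]
Peg 1: [4, 3]
Peg 2: [2]

Derivation:
After move 1 (2->1):
Peg 0: [3]
Peg 1: [4, 1]
Peg 2: [2]

After move 2 (1->2):
Peg 0: [3]
Peg 1: [4]
Peg 2: [2, 1]

After move 3 (2->1):
Peg 0: [3]
Peg 1: [4, 1]
Peg 2: [2]

After move 4 (1->2):
Peg 0: [3]
Peg 1: [4]
Peg 2: [2, 1]

After move 5 (0->1):
Peg 0: []
Peg 1: [4, 3]
Peg 2: [2, 1]

After move 6 (2->0):
Peg 0: [1]
Peg 1: [4, 3]
Peg 2: [2]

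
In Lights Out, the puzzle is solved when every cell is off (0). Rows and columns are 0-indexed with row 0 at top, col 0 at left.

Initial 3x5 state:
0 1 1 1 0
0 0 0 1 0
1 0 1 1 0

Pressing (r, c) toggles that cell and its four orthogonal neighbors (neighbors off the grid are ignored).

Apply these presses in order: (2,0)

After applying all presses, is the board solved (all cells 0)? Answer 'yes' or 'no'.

After press 1 at (2,0):
0 1 1 1 0
1 0 0 1 0
0 1 1 1 0

Lights still on: 8

Answer: no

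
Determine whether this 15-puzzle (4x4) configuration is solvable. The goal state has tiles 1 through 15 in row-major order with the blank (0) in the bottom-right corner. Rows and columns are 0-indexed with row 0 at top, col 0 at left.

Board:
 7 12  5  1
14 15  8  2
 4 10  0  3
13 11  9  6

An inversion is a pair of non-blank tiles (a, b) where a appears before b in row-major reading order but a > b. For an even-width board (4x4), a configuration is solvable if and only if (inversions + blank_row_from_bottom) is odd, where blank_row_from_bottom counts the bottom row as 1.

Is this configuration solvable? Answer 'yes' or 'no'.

Inversions: 52
Blank is in row 2 (0-indexed from top), which is row 2 counting from the bottom (bottom = 1).
52 + 2 = 54, which is even, so the puzzle is not solvable.

Answer: no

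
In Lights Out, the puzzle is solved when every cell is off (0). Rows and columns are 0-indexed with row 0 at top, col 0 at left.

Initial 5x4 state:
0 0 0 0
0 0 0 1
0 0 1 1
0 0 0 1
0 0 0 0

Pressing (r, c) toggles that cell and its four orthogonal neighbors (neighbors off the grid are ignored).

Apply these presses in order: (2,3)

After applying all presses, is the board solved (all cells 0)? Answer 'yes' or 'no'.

Answer: yes

Derivation:
After press 1 at (2,3):
0 0 0 0
0 0 0 0
0 0 0 0
0 0 0 0
0 0 0 0

Lights still on: 0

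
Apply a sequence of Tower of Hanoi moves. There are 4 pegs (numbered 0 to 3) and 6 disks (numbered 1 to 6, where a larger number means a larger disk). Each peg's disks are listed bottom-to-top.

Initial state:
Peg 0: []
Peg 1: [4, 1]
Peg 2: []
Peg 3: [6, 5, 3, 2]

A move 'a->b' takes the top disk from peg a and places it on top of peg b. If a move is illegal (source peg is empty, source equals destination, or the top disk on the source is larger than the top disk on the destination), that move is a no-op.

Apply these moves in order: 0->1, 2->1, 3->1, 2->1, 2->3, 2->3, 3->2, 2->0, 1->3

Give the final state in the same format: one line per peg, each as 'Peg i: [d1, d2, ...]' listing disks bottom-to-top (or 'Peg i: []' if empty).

After move 1 (0->1):
Peg 0: []
Peg 1: [4, 1]
Peg 2: []
Peg 3: [6, 5, 3, 2]

After move 2 (2->1):
Peg 0: []
Peg 1: [4, 1]
Peg 2: []
Peg 3: [6, 5, 3, 2]

After move 3 (3->1):
Peg 0: []
Peg 1: [4, 1]
Peg 2: []
Peg 3: [6, 5, 3, 2]

After move 4 (2->1):
Peg 0: []
Peg 1: [4, 1]
Peg 2: []
Peg 3: [6, 5, 3, 2]

After move 5 (2->3):
Peg 0: []
Peg 1: [4, 1]
Peg 2: []
Peg 3: [6, 5, 3, 2]

After move 6 (2->3):
Peg 0: []
Peg 1: [4, 1]
Peg 2: []
Peg 3: [6, 5, 3, 2]

After move 7 (3->2):
Peg 0: []
Peg 1: [4, 1]
Peg 2: [2]
Peg 3: [6, 5, 3]

After move 8 (2->0):
Peg 0: [2]
Peg 1: [4, 1]
Peg 2: []
Peg 3: [6, 5, 3]

After move 9 (1->3):
Peg 0: [2]
Peg 1: [4]
Peg 2: []
Peg 3: [6, 5, 3, 1]

Answer: Peg 0: [2]
Peg 1: [4]
Peg 2: []
Peg 3: [6, 5, 3, 1]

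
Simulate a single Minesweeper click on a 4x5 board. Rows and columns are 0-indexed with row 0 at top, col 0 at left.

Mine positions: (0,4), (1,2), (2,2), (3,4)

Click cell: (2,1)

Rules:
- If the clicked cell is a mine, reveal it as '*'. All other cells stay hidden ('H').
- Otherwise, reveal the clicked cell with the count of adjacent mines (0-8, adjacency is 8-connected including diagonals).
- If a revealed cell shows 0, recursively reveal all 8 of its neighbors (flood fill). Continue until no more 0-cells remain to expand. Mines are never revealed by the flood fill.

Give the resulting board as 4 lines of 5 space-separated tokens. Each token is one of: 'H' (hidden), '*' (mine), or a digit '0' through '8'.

H H H H H
H H H H H
H 2 H H H
H H H H H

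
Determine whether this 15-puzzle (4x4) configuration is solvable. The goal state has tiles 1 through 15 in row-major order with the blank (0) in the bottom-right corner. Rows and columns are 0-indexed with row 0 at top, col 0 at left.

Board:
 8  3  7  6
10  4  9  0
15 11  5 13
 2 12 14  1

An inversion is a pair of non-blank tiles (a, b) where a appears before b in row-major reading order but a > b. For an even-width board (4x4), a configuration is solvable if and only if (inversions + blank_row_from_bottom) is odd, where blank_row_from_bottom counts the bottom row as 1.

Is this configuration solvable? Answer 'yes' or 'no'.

Inversions: 46
Blank is in row 1 (0-indexed from top), which is row 3 counting from the bottom (bottom = 1).
46 + 3 = 49, which is odd, so the puzzle is solvable.

Answer: yes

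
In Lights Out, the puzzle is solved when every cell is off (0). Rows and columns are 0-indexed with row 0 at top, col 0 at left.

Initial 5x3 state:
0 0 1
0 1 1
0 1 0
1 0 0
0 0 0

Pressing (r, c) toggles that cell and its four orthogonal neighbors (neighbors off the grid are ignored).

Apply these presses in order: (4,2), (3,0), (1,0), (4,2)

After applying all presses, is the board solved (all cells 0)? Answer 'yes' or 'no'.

After press 1 at (4,2):
0 0 1
0 1 1
0 1 0
1 0 1
0 1 1

After press 2 at (3,0):
0 0 1
0 1 1
1 1 0
0 1 1
1 1 1

After press 3 at (1,0):
1 0 1
1 0 1
0 1 0
0 1 1
1 1 1

After press 4 at (4,2):
1 0 1
1 0 1
0 1 0
0 1 0
1 0 0

Lights still on: 7

Answer: no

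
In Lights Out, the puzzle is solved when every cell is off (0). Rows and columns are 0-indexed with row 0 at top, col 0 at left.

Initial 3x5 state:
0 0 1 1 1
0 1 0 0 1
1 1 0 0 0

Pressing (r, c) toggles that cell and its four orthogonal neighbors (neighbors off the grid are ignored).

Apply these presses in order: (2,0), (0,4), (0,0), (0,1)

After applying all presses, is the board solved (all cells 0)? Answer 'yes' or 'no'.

Answer: yes

Derivation:
After press 1 at (2,0):
0 0 1 1 1
1 1 0 0 1
0 0 0 0 0

After press 2 at (0,4):
0 0 1 0 0
1 1 0 0 0
0 0 0 0 0

After press 3 at (0,0):
1 1 1 0 0
0 1 0 0 0
0 0 0 0 0

After press 4 at (0,1):
0 0 0 0 0
0 0 0 0 0
0 0 0 0 0

Lights still on: 0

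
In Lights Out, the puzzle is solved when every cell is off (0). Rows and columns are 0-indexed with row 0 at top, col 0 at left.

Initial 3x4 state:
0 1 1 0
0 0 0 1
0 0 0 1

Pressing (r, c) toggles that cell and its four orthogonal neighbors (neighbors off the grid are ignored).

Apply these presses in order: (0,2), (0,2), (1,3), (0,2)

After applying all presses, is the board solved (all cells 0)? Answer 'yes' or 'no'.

After press 1 at (0,2):
0 0 0 1
0 0 1 1
0 0 0 1

After press 2 at (0,2):
0 1 1 0
0 0 0 1
0 0 0 1

After press 3 at (1,3):
0 1 1 1
0 0 1 0
0 0 0 0

After press 4 at (0,2):
0 0 0 0
0 0 0 0
0 0 0 0

Lights still on: 0

Answer: yes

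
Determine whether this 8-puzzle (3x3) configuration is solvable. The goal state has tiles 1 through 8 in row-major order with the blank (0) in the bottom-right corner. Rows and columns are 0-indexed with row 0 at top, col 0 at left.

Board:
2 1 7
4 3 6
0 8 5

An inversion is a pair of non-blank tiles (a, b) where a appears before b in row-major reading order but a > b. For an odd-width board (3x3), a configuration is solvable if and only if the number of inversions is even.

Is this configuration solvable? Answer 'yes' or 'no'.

Inversions (pairs i<j in row-major order where tile[i] > tile[j] > 0): 8
8 is even, so the puzzle is solvable.

Answer: yes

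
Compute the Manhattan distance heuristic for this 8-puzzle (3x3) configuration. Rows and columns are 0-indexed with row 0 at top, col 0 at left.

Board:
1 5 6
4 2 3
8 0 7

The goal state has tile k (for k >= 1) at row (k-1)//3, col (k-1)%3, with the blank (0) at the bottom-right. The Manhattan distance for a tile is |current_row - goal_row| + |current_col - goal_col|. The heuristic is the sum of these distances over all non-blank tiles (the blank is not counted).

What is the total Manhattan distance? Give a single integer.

Answer: 7

Derivation:
Tile 1: at (0,0), goal (0,0), distance |0-0|+|0-0| = 0
Tile 5: at (0,1), goal (1,1), distance |0-1|+|1-1| = 1
Tile 6: at (0,2), goal (1,2), distance |0-1|+|2-2| = 1
Tile 4: at (1,0), goal (1,0), distance |1-1|+|0-0| = 0
Tile 2: at (1,1), goal (0,1), distance |1-0|+|1-1| = 1
Tile 3: at (1,2), goal (0,2), distance |1-0|+|2-2| = 1
Tile 8: at (2,0), goal (2,1), distance |2-2|+|0-1| = 1
Tile 7: at (2,2), goal (2,0), distance |2-2|+|2-0| = 2
Sum: 0 + 1 + 1 + 0 + 1 + 1 + 1 + 2 = 7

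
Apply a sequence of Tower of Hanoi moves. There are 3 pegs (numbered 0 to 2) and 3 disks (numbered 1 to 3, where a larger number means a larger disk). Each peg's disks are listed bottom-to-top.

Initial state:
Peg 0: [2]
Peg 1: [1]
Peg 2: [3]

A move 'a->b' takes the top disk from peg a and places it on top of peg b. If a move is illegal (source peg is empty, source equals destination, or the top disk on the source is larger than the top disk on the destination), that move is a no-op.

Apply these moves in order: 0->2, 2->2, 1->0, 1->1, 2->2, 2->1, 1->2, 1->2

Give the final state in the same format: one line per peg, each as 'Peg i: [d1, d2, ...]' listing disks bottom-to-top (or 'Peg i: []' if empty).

Answer: Peg 0: [1]
Peg 1: []
Peg 2: [3, 2]

Derivation:
After move 1 (0->2):
Peg 0: []
Peg 1: [1]
Peg 2: [3, 2]

After move 2 (2->2):
Peg 0: []
Peg 1: [1]
Peg 2: [3, 2]

After move 3 (1->0):
Peg 0: [1]
Peg 1: []
Peg 2: [3, 2]

After move 4 (1->1):
Peg 0: [1]
Peg 1: []
Peg 2: [3, 2]

After move 5 (2->2):
Peg 0: [1]
Peg 1: []
Peg 2: [3, 2]

After move 6 (2->1):
Peg 0: [1]
Peg 1: [2]
Peg 2: [3]

After move 7 (1->2):
Peg 0: [1]
Peg 1: []
Peg 2: [3, 2]

After move 8 (1->2):
Peg 0: [1]
Peg 1: []
Peg 2: [3, 2]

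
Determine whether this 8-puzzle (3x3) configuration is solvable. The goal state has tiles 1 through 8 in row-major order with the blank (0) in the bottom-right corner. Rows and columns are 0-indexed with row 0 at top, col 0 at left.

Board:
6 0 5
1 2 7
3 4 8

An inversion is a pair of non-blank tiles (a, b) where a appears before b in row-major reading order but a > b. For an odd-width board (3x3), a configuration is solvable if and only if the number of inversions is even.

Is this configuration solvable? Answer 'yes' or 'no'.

Inversions (pairs i<j in row-major order where tile[i] > tile[j] > 0): 11
11 is odd, so the puzzle is not solvable.

Answer: no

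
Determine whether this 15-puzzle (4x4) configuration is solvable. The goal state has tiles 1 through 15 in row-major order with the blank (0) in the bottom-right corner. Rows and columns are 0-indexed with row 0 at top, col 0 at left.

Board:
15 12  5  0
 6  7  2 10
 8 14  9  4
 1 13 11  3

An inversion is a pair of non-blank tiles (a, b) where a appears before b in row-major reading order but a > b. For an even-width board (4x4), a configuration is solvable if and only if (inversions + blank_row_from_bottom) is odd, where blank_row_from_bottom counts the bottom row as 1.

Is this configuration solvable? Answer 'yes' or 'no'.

Answer: no

Derivation:
Inversions: 60
Blank is in row 0 (0-indexed from top), which is row 4 counting from the bottom (bottom = 1).
60 + 4 = 64, which is even, so the puzzle is not solvable.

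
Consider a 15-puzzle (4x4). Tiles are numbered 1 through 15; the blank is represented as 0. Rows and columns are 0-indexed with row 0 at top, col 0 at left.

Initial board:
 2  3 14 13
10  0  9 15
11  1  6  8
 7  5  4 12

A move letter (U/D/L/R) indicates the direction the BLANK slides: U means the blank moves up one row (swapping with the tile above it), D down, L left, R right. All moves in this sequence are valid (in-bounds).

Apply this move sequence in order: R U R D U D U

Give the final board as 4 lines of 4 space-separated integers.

Answer:  2  3 13  0
10  9 14 15
11  1  6  8
 7  5  4 12

Derivation:
After move 1 (R):
 2  3 14 13
10  9  0 15
11  1  6  8
 7  5  4 12

After move 2 (U):
 2  3  0 13
10  9 14 15
11  1  6  8
 7  5  4 12

After move 3 (R):
 2  3 13  0
10  9 14 15
11  1  6  8
 7  5  4 12

After move 4 (D):
 2  3 13 15
10  9 14  0
11  1  6  8
 7  5  4 12

After move 5 (U):
 2  3 13  0
10  9 14 15
11  1  6  8
 7  5  4 12

After move 6 (D):
 2  3 13 15
10  9 14  0
11  1  6  8
 7  5  4 12

After move 7 (U):
 2  3 13  0
10  9 14 15
11  1  6  8
 7  5  4 12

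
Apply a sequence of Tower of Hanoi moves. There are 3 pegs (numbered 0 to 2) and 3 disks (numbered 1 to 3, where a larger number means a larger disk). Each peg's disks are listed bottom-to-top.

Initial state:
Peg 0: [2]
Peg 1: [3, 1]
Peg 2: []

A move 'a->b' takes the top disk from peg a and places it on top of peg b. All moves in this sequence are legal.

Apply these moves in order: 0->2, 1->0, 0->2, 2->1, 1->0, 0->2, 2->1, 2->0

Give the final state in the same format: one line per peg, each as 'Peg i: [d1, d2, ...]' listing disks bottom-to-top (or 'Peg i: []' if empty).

Answer: Peg 0: [2]
Peg 1: [3, 1]
Peg 2: []

Derivation:
After move 1 (0->2):
Peg 0: []
Peg 1: [3, 1]
Peg 2: [2]

After move 2 (1->0):
Peg 0: [1]
Peg 1: [3]
Peg 2: [2]

After move 3 (0->2):
Peg 0: []
Peg 1: [3]
Peg 2: [2, 1]

After move 4 (2->1):
Peg 0: []
Peg 1: [3, 1]
Peg 2: [2]

After move 5 (1->0):
Peg 0: [1]
Peg 1: [3]
Peg 2: [2]

After move 6 (0->2):
Peg 0: []
Peg 1: [3]
Peg 2: [2, 1]

After move 7 (2->1):
Peg 0: []
Peg 1: [3, 1]
Peg 2: [2]

After move 8 (2->0):
Peg 0: [2]
Peg 1: [3, 1]
Peg 2: []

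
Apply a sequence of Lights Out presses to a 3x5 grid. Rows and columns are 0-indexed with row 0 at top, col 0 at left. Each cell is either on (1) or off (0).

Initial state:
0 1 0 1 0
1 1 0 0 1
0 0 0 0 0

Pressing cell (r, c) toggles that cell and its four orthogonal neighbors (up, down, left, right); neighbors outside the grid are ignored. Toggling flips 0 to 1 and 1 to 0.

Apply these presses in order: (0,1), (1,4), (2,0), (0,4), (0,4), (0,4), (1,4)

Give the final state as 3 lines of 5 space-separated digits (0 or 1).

After press 1 at (0,1):
1 0 1 1 0
1 0 0 0 1
0 0 0 0 0

After press 2 at (1,4):
1 0 1 1 1
1 0 0 1 0
0 0 0 0 1

After press 3 at (2,0):
1 0 1 1 1
0 0 0 1 0
1 1 0 0 1

After press 4 at (0,4):
1 0 1 0 0
0 0 0 1 1
1 1 0 0 1

After press 5 at (0,4):
1 0 1 1 1
0 0 0 1 0
1 1 0 0 1

After press 6 at (0,4):
1 0 1 0 0
0 0 0 1 1
1 1 0 0 1

After press 7 at (1,4):
1 0 1 0 1
0 0 0 0 0
1 1 0 0 0

Answer: 1 0 1 0 1
0 0 0 0 0
1 1 0 0 0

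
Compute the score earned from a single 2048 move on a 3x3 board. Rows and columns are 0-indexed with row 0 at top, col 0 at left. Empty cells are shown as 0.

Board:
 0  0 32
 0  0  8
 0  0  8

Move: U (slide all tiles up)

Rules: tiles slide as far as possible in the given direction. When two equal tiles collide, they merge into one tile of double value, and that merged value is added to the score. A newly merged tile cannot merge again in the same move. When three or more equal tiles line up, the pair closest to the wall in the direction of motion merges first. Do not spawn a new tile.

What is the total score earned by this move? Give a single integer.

Answer: 16

Derivation:
Slide up:
col 0: [0, 0, 0] -> [0, 0, 0]  score +0 (running 0)
col 1: [0, 0, 0] -> [0, 0, 0]  score +0 (running 0)
col 2: [32, 8, 8] -> [32, 16, 0]  score +16 (running 16)
Board after move:
 0  0 32
 0  0 16
 0  0  0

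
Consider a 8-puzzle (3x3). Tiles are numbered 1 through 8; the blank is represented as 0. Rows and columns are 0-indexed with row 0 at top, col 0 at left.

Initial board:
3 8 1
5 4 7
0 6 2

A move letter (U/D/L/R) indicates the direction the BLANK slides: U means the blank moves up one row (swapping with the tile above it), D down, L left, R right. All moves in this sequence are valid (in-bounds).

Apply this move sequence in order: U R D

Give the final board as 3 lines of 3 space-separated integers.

Answer: 3 8 1
4 6 7
5 0 2

Derivation:
After move 1 (U):
3 8 1
0 4 7
5 6 2

After move 2 (R):
3 8 1
4 0 7
5 6 2

After move 3 (D):
3 8 1
4 6 7
5 0 2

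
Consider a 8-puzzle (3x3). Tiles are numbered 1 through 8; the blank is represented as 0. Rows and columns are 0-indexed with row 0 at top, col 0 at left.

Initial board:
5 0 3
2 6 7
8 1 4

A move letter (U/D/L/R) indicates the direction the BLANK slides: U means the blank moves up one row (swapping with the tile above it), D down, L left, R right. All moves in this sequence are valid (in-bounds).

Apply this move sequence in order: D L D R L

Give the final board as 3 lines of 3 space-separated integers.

Answer: 5 6 3
8 2 7
0 1 4

Derivation:
After move 1 (D):
5 6 3
2 0 7
8 1 4

After move 2 (L):
5 6 3
0 2 7
8 1 4

After move 3 (D):
5 6 3
8 2 7
0 1 4

After move 4 (R):
5 6 3
8 2 7
1 0 4

After move 5 (L):
5 6 3
8 2 7
0 1 4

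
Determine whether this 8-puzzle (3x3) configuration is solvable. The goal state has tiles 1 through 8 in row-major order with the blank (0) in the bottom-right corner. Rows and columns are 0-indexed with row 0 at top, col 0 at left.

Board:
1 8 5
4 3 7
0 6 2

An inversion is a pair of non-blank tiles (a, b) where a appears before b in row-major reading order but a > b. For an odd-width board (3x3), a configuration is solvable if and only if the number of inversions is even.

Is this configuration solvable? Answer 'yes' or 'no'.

Inversions (pairs i<j in row-major order where tile[i] > tile[j] > 0): 15
15 is odd, so the puzzle is not solvable.

Answer: no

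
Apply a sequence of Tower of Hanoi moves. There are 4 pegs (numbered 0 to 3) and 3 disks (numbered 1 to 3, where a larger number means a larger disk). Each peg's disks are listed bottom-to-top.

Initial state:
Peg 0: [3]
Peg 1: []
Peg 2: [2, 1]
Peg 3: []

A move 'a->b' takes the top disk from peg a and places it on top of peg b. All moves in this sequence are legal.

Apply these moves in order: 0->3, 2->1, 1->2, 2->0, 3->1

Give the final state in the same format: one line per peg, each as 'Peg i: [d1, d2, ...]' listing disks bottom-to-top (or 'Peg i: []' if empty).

After move 1 (0->3):
Peg 0: []
Peg 1: []
Peg 2: [2, 1]
Peg 3: [3]

After move 2 (2->1):
Peg 0: []
Peg 1: [1]
Peg 2: [2]
Peg 3: [3]

After move 3 (1->2):
Peg 0: []
Peg 1: []
Peg 2: [2, 1]
Peg 3: [3]

After move 4 (2->0):
Peg 0: [1]
Peg 1: []
Peg 2: [2]
Peg 3: [3]

After move 5 (3->1):
Peg 0: [1]
Peg 1: [3]
Peg 2: [2]
Peg 3: []

Answer: Peg 0: [1]
Peg 1: [3]
Peg 2: [2]
Peg 3: []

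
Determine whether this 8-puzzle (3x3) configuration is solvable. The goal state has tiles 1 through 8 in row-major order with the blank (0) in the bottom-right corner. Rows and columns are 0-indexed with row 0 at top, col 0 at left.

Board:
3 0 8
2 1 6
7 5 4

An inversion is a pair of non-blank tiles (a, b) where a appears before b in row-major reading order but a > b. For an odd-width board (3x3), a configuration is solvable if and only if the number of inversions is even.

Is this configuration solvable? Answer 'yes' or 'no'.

Answer: yes

Derivation:
Inversions (pairs i<j in row-major order where tile[i] > tile[j] > 0): 14
14 is even, so the puzzle is solvable.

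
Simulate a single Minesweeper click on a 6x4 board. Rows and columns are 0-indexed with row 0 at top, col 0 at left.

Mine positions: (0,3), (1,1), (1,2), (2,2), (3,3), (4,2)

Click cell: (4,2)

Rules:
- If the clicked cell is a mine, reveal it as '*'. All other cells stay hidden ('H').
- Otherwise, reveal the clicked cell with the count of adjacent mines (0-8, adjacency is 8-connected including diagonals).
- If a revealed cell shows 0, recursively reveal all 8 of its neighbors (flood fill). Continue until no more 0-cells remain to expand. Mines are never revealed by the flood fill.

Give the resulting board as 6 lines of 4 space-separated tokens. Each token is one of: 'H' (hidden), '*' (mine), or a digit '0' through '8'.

H H H H
H H H H
H H H H
H H H H
H H * H
H H H H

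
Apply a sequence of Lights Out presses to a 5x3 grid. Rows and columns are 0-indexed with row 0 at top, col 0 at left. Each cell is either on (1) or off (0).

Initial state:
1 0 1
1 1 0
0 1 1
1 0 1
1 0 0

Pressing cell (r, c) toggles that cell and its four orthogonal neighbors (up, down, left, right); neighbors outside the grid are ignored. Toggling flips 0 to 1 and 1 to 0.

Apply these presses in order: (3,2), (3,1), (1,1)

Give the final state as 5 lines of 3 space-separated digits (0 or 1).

After press 1 at (3,2):
1 0 1
1 1 0
0 1 0
1 1 0
1 0 1

After press 2 at (3,1):
1 0 1
1 1 0
0 0 0
0 0 1
1 1 1

After press 3 at (1,1):
1 1 1
0 0 1
0 1 0
0 0 1
1 1 1

Answer: 1 1 1
0 0 1
0 1 0
0 0 1
1 1 1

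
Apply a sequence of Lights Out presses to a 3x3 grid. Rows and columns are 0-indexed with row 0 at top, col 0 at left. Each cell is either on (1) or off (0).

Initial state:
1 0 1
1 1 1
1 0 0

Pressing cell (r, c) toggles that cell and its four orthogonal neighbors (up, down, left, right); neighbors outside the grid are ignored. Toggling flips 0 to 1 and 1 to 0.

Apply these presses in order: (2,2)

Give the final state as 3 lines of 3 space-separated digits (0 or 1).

Answer: 1 0 1
1 1 0
1 1 1

Derivation:
After press 1 at (2,2):
1 0 1
1 1 0
1 1 1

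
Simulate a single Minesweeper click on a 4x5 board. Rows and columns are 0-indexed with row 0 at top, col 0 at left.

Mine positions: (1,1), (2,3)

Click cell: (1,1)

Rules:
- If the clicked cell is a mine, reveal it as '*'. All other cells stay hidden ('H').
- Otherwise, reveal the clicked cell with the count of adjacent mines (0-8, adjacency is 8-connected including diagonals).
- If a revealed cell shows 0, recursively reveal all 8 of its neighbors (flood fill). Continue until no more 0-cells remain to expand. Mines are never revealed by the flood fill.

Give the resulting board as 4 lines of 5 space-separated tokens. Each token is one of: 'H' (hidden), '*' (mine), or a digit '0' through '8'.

H H H H H
H * H H H
H H H H H
H H H H H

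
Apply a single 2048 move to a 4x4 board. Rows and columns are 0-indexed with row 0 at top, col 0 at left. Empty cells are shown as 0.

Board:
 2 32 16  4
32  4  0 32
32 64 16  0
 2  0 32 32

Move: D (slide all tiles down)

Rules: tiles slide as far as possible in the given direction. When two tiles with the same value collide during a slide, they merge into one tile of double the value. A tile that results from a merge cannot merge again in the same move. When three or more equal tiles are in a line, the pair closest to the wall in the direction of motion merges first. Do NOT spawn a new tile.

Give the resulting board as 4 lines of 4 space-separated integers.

Slide down:
col 0: [2, 32, 32, 2] -> [0, 2, 64, 2]
col 1: [32, 4, 64, 0] -> [0, 32, 4, 64]
col 2: [16, 0, 16, 32] -> [0, 0, 32, 32]
col 3: [4, 32, 0, 32] -> [0, 0, 4, 64]

Answer:  0  0  0  0
 2 32  0  0
64  4 32  4
 2 64 32 64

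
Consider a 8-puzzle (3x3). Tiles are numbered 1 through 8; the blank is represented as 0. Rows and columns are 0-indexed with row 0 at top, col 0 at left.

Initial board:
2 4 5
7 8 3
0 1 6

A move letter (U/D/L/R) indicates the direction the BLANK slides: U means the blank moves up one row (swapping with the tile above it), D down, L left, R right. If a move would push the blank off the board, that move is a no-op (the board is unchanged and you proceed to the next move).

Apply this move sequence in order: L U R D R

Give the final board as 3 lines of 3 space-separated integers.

After move 1 (L):
2 4 5
7 8 3
0 1 6

After move 2 (U):
2 4 5
0 8 3
7 1 6

After move 3 (R):
2 4 5
8 0 3
7 1 6

After move 4 (D):
2 4 5
8 1 3
7 0 6

After move 5 (R):
2 4 5
8 1 3
7 6 0

Answer: 2 4 5
8 1 3
7 6 0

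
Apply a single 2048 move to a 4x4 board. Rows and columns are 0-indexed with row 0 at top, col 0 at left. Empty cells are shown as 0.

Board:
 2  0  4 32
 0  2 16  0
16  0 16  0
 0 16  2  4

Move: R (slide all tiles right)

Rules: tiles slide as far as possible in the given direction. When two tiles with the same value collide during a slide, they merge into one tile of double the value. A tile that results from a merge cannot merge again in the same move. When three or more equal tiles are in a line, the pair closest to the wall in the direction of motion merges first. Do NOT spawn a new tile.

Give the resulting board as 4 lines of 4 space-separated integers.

Answer:  0  2  4 32
 0  0  2 16
 0  0  0 32
 0 16  2  4

Derivation:
Slide right:
row 0: [2, 0, 4, 32] -> [0, 2, 4, 32]
row 1: [0, 2, 16, 0] -> [0, 0, 2, 16]
row 2: [16, 0, 16, 0] -> [0, 0, 0, 32]
row 3: [0, 16, 2, 4] -> [0, 16, 2, 4]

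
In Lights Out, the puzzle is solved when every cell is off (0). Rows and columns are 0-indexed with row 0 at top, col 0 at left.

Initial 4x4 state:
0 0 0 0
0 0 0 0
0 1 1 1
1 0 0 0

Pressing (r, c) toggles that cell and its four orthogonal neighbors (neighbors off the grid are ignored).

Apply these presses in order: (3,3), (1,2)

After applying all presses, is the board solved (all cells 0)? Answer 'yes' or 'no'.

After press 1 at (3,3):
0 0 0 0
0 0 0 0
0 1 1 0
1 0 1 1

After press 2 at (1,2):
0 0 1 0
0 1 1 1
0 1 0 0
1 0 1 1

Lights still on: 8

Answer: no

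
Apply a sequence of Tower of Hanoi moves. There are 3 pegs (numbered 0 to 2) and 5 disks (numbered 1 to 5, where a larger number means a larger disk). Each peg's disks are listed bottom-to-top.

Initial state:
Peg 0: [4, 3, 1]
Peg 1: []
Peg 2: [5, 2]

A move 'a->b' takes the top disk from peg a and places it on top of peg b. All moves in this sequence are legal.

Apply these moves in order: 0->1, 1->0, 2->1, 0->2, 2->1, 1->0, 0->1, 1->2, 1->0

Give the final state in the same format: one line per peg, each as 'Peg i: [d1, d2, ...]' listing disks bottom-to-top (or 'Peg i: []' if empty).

Answer: Peg 0: [4, 3, 2]
Peg 1: []
Peg 2: [5, 1]

Derivation:
After move 1 (0->1):
Peg 0: [4, 3]
Peg 1: [1]
Peg 2: [5, 2]

After move 2 (1->0):
Peg 0: [4, 3, 1]
Peg 1: []
Peg 2: [5, 2]

After move 3 (2->1):
Peg 0: [4, 3, 1]
Peg 1: [2]
Peg 2: [5]

After move 4 (0->2):
Peg 0: [4, 3]
Peg 1: [2]
Peg 2: [5, 1]

After move 5 (2->1):
Peg 0: [4, 3]
Peg 1: [2, 1]
Peg 2: [5]

After move 6 (1->0):
Peg 0: [4, 3, 1]
Peg 1: [2]
Peg 2: [5]

After move 7 (0->1):
Peg 0: [4, 3]
Peg 1: [2, 1]
Peg 2: [5]

After move 8 (1->2):
Peg 0: [4, 3]
Peg 1: [2]
Peg 2: [5, 1]

After move 9 (1->0):
Peg 0: [4, 3, 2]
Peg 1: []
Peg 2: [5, 1]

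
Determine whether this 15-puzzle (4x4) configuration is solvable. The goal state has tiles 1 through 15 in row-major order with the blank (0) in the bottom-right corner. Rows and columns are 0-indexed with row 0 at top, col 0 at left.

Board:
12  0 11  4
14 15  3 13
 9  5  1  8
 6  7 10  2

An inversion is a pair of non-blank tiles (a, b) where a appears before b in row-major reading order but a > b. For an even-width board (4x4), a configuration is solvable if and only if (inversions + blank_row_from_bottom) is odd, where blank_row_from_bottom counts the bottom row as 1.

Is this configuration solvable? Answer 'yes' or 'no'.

Answer: no

Derivation:
Inversions: 68
Blank is in row 0 (0-indexed from top), which is row 4 counting from the bottom (bottom = 1).
68 + 4 = 72, which is even, so the puzzle is not solvable.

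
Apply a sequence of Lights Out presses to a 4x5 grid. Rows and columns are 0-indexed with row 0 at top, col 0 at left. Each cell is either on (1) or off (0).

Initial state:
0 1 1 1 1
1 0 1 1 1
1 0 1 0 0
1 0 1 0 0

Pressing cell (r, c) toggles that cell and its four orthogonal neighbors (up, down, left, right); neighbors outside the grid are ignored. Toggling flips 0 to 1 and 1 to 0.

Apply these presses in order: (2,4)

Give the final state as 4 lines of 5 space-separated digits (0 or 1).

After press 1 at (2,4):
0 1 1 1 1
1 0 1 1 0
1 0 1 1 1
1 0 1 0 1

Answer: 0 1 1 1 1
1 0 1 1 0
1 0 1 1 1
1 0 1 0 1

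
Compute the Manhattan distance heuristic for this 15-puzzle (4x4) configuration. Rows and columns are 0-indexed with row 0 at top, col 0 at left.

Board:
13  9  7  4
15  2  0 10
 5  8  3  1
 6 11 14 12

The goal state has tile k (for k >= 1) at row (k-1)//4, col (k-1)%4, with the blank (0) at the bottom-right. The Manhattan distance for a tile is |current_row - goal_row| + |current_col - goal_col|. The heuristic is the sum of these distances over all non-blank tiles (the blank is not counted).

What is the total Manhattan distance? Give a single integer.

Answer: 33

Derivation:
Tile 13: at (0,0), goal (3,0), distance |0-3|+|0-0| = 3
Tile 9: at (0,1), goal (2,0), distance |0-2|+|1-0| = 3
Tile 7: at (0,2), goal (1,2), distance |0-1|+|2-2| = 1
Tile 4: at (0,3), goal (0,3), distance |0-0|+|3-3| = 0
Tile 15: at (1,0), goal (3,2), distance |1-3|+|0-2| = 4
Tile 2: at (1,1), goal (0,1), distance |1-0|+|1-1| = 1
Tile 10: at (1,3), goal (2,1), distance |1-2|+|3-1| = 3
Tile 5: at (2,0), goal (1,0), distance |2-1|+|0-0| = 1
Tile 8: at (2,1), goal (1,3), distance |2-1|+|1-3| = 3
Tile 3: at (2,2), goal (0,2), distance |2-0|+|2-2| = 2
Tile 1: at (2,3), goal (0,0), distance |2-0|+|3-0| = 5
Tile 6: at (3,0), goal (1,1), distance |3-1|+|0-1| = 3
Tile 11: at (3,1), goal (2,2), distance |3-2|+|1-2| = 2
Tile 14: at (3,2), goal (3,1), distance |3-3|+|2-1| = 1
Tile 12: at (3,3), goal (2,3), distance |3-2|+|3-3| = 1
Sum: 3 + 3 + 1 + 0 + 4 + 1 + 3 + 1 + 3 + 2 + 5 + 3 + 2 + 1 + 1 = 33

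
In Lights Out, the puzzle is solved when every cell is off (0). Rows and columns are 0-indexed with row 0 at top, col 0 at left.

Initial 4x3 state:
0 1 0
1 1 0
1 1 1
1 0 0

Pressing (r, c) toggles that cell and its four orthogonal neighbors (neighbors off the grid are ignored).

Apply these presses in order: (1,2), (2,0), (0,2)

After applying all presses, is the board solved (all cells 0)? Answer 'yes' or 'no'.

Answer: yes

Derivation:
After press 1 at (1,2):
0 1 1
1 0 1
1 1 0
1 0 0

After press 2 at (2,0):
0 1 1
0 0 1
0 0 0
0 0 0

After press 3 at (0,2):
0 0 0
0 0 0
0 0 0
0 0 0

Lights still on: 0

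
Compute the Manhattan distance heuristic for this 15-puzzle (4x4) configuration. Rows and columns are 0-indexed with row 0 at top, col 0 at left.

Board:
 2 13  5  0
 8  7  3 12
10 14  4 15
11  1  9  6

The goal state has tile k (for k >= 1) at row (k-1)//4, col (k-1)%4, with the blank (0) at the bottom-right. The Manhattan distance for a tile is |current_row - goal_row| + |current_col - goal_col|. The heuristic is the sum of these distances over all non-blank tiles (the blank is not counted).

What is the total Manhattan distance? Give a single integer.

Answer: 35

Derivation:
Tile 2: at (0,0), goal (0,1), distance |0-0|+|0-1| = 1
Tile 13: at (0,1), goal (3,0), distance |0-3|+|1-0| = 4
Tile 5: at (0,2), goal (1,0), distance |0-1|+|2-0| = 3
Tile 8: at (1,0), goal (1,3), distance |1-1|+|0-3| = 3
Tile 7: at (1,1), goal (1,2), distance |1-1|+|1-2| = 1
Tile 3: at (1,2), goal (0,2), distance |1-0|+|2-2| = 1
Tile 12: at (1,3), goal (2,3), distance |1-2|+|3-3| = 1
Tile 10: at (2,0), goal (2,1), distance |2-2|+|0-1| = 1
Tile 14: at (2,1), goal (3,1), distance |2-3|+|1-1| = 1
Tile 4: at (2,2), goal (0,3), distance |2-0|+|2-3| = 3
Tile 15: at (2,3), goal (3,2), distance |2-3|+|3-2| = 2
Tile 11: at (3,0), goal (2,2), distance |3-2|+|0-2| = 3
Tile 1: at (3,1), goal (0,0), distance |3-0|+|1-0| = 4
Tile 9: at (3,2), goal (2,0), distance |3-2|+|2-0| = 3
Tile 6: at (3,3), goal (1,1), distance |3-1|+|3-1| = 4
Sum: 1 + 4 + 3 + 3 + 1 + 1 + 1 + 1 + 1 + 3 + 2 + 3 + 4 + 3 + 4 = 35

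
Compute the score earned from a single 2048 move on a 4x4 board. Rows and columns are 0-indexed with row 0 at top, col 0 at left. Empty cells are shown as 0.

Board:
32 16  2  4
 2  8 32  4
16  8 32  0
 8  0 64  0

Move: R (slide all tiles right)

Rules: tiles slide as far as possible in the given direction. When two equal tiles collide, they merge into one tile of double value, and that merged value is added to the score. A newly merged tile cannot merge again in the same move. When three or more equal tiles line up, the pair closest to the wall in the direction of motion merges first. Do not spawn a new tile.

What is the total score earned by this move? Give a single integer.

Slide right:
row 0: [32, 16, 2, 4] -> [32, 16, 2, 4]  score +0 (running 0)
row 1: [2, 8, 32, 4] -> [2, 8, 32, 4]  score +0 (running 0)
row 2: [16, 8, 32, 0] -> [0, 16, 8, 32]  score +0 (running 0)
row 3: [8, 0, 64, 0] -> [0, 0, 8, 64]  score +0 (running 0)
Board after move:
32 16  2  4
 2  8 32  4
 0 16  8 32
 0  0  8 64

Answer: 0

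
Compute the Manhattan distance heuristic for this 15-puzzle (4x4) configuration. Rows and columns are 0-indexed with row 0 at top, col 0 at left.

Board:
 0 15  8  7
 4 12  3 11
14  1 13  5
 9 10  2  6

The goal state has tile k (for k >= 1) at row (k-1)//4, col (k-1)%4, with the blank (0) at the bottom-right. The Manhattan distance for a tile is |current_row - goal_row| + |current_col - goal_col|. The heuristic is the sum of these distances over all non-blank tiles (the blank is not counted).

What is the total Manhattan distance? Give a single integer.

Answer: 40

Derivation:
Tile 15: at (0,1), goal (3,2), distance |0-3|+|1-2| = 4
Tile 8: at (0,2), goal (1,3), distance |0-1|+|2-3| = 2
Tile 7: at (0,3), goal (1,2), distance |0-1|+|3-2| = 2
Tile 4: at (1,0), goal (0,3), distance |1-0|+|0-3| = 4
Tile 12: at (1,1), goal (2,3), distance |1-2|+|1-3| = 3
Tile 3: at (1,2), goal (0,2), distance |1-0|+|2-2| = 1
Tile 11: at (1,3), goal (2,2), distance |1-2|+|3-2| = 2
Tile 14: at (2,0), goal (3,1), distance |2-3|+|0-1| = 2
Tile 1: at (2,1), goal (0,0), distance |2-0|+|1-0| = 3
Tile 13: at (2,2), goal (3,0), distance |2-3|+|2-0| = 3
Tile 5: at (2,3), goal (1,0), distance |2-1|+|3-0| = 4
Tile 9: at (3,0), goal (2,0), distance |3-2|+|0-0| = 1
Tile 10: at (3,1), goal (2,1), distance |3-2|+|1-1| = 1
Tile 2: at (3,2), goal (0,1), distance |3-0|+|2-1| = 4
Tile 6: at (3,3), goal (1,1), distance |3-1|+|3-1| = 4
Sum: 4 + 2 + 2 + 4 + 3 + 1 + 2 + 2 + 3 + 3 + 4 + 1 + 1 + 4 + 4 = 40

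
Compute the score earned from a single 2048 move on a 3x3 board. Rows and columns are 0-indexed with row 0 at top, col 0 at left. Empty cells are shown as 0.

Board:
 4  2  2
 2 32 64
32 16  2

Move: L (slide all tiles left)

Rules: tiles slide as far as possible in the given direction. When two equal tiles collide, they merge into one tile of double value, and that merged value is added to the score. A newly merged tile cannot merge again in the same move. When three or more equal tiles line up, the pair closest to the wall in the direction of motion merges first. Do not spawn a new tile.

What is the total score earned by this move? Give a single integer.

Slide left:
row 0: [4, 2, 2] -> [4, 4, 0]  score +4 (running 4)
row 1: [2, 32, 64] -> [2, 32, 64]  score +0 (running 4)
row 2: [32, 16, 2] -> [32, 16, 2]  score +0 (running 4)
Board after move:
 4  4  0
 2 32 64
32 16  2

Answer: 4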